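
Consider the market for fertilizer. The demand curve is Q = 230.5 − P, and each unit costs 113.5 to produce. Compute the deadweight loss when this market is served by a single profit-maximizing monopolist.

Inverting demand: P = 230.5 − Q.
Perfect competition: P = MC = 113.5, so 230.5 − Q = 113.5 and Q = 117.
A monopolist chooses Q where MR = MC. MR = 230.5 − 2Q; setting this equal to 113.5 gives Q = 58.5 and P = 172.
DWL is the triangle between Q = 58.5 and Q = 117: ½·(117 − 58.5)·(172 − 113.5) = 1711.125.

DWL = 1711.125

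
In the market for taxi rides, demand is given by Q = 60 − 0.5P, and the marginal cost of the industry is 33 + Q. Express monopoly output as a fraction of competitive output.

Inverting demand: P = 120 − 2Q.
A monopolist chooses Q where MR = MC. MR = 120 − 4Q; setting this equal to 33 + Q gives Q = 17.4 and P = 85.2.
Competitive equilibrium sets price equal to marginal cost: 120 − 2Q = 33 + Q, so Q = 29 and P = 62.
Ratio Q_m/Q_c = 17.4/29 = 0.6.

Q_m/Q_c = 0.6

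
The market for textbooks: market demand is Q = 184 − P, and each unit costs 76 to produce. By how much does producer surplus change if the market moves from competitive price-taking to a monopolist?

PS rises by 2916

Inverting demand: P = 184 − Q.
Under competition P = MC = 76, so Q = (184 − 76)/1 = 108.
PS = (76 − 76)·108 = 0.
A monopolist chooses Q where MR = MC. MR = 184 − 2Q; setting this equal to 76 gives Q = 54 and P = 130.
PS = (130 − 76)·54 = 2916.
Change in producer surplus: 2916 − 0 = 2916.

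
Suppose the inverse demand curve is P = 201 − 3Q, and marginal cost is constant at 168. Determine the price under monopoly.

P = 184.5

A monopolist chooses Q where MR = MC. MR = 201 − 6Q; setting this equal to 168 gives Q = 5.5 and P = 184.5.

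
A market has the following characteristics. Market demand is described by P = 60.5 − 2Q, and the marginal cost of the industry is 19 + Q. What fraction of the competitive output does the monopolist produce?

A monopolist chooses Q where MR = MC. MR = 60.5 − 4Q; setting this equal to 19 + Q gives Q = 8.3 and P = 43.9.
Under competition P = MC: 60.5 − 2Q = 19 + Q ⇒ Q = 83/6, P = 197/6.
Ratio Q_m/Q_c = 8.3/(83/6) = 0.6.

Q_m/Q_c = 0.6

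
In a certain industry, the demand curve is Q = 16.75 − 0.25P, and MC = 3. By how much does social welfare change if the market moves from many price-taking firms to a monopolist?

Social welfare falls by 128

Inverting demand: P = 67 − 4Q.
Perfect competition: P = MC = 3, so 67 − 4Q = 3 and Q = 16.
CS = ½·(67 − 3)·16 = 512; PS = (3 − 3)·16 = 0; TS = 512.
A monopolist chooses Q where MR = MC. MR = 67 − 8Q; setting this equal to 3 gives Q = 8 and P = 35.
CS = ½·(67 − 35)·8 = 128; PS = (35 − 3)·8 = 256; TS = 384.
Change in social welfare: 384 − 512 = −128.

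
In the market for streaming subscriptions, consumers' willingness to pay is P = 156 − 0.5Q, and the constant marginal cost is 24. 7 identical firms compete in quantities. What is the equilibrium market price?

P = 40.5

With 7 symmetric Cournot firms, each firm's FOC gives 156 − 4q = 24, so q = 33, Q = 7·33 = 231, and P = 40.5.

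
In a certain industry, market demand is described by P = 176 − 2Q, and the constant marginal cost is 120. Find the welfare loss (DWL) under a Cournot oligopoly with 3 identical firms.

Perfect competition: P = MC = 120, so 176 − 2Q = 120 and Q = 28.
Cournot with 3 identical firms: the symmetric best-response condition is 176 − 8q = 120. Each firm produces q = 7, total output Q = 21, price P = 134.
DWL is the triangle between Q = 21 and Q = 28: ½·(28 − 21)·(134 − 120) = 49.

DWL = 49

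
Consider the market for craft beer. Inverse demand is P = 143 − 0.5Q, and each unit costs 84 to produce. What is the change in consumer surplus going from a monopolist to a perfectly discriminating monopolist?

Consumer surplus falls by 870.25

Monopoly sets MR = MC: 143 − Q = 84 ⇒ Q = 59, P = 143 − 0.5·59 = 113.5.
CS = ½·(143 − 113.5)·59 = 870.25.
With perfect price discrimination, output is the efficient level Q = 118 (where demand meets MC), but every buyer pays their willingness to pay: CS = 0 and PS = total surplus.
CS = 0.
Change in consumer surplus: 0 − 870.25 = −870.25.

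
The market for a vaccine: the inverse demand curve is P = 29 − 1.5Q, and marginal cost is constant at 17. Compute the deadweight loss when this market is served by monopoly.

Competitive firms price at marginal cost: P = 17, giving Q = 8.
A monopolist chooses Q where MR = MC. MR = 29 − 3Q; setting this equal to 17 gives Q = 4 and P = 23.
DWL is the triangle between Q = 4 and Q = 8: ½·(8 − 4)·(23 − 17) = 12.

DWL = 12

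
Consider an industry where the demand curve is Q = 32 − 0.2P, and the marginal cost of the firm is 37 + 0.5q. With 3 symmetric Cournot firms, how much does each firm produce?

q_i = 6

Inverting demand: P = 160 − 5Q.
In a 3-firm Cournot equilibrium, symmetry and the first-order condition give q = (160 − 37)/(20.5) = 6. So Q = 18 and P = 70.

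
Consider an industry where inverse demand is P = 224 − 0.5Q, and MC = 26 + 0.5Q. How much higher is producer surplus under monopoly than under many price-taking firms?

PS rises by 3267

Competitive equilibrium sets price equal to marginal cost: 224 − 0.5Q = 26 + 0.5Q, so Q = 198 and P = 125.
PS = P·Q − VC(Q) = 125·198 − (26·198 + ½·0.5·198²) = 9801.
Monopoly sets MR = MC: 224 − Q = 26 + 0.5Q ⇒ Q = 132, P = 224 − 0.5·132 = 158.
PS = P·Q − VC(Q) = 158·132 − (26·132 + ½·0.5·132²) = 13068.
Change in producer surplus: 13068 − 9801 = 3267.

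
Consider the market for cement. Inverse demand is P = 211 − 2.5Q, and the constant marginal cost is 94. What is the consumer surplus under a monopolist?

A monopolist chooses Q where MR = MC. MR = 211 − 5Q; setting this equal to 94 gives Q = 23.4 and P = 152.5.
CS = ½·(211 − 152.5)·23.4 = 684.45.

CS = 684.45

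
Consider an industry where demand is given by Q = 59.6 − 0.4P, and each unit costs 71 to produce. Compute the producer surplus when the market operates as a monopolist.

PS = 608.4

Inverting demand: P = 149 − 2.5Q.
Monopoly sets MR = MC: 149 − 5Q = 71 ⇒ Q = 15.6, P = 149 − 2.5·15.6 = 110.
PS = (110 − 71)·15.6 = 608.4.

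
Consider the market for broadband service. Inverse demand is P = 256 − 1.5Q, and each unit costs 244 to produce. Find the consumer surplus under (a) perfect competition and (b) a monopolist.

Under competition P = MC = 244, so Q = (256 − 244)/1.5 = 8.
CS = ½·(256 − 244)·8 = 48.
A monopolist chooses Q where MR = MC. MR = 256 − 3Q; setting this equal to 244 gives Q = 4 and P = 250.
CS = ½·(256 − 250)·4 = 12.

Competition: CS = 48; Monopoly: CS = 12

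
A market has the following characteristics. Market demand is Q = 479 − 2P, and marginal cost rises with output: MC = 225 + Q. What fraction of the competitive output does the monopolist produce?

Q_m/Q_c = 0.75

Inverting demand: P = 239.5 − 0.5Q.
A monopolist chooses Q where MR = MC. MR = 239.5 − Q; setting this equal to 225 + Q gives Q = 7.25 and P = 235.875.
Under competition P = MC: 239.5 − 0.5Q = 225 + Q ⇒ Q = 29/3, P = 704/3.
Ratio Q_m/Q_c = 7.25/(29/3) = 0.75.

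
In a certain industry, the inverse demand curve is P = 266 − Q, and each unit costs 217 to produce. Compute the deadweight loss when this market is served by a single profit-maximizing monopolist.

DWL = 300.125

Competitive firms price at marginal cost: P = 217, giving Q = 49.
The monopolist equates marginal revenue to marginal cost: 266 − 2Q = 217, so Q = 24.5. From demand, P = 241.5.
DWL is the triangle between Q = 24.5 and Q = 49: ½·(49 − 24.5)·(241.5 − 217) = 300.125.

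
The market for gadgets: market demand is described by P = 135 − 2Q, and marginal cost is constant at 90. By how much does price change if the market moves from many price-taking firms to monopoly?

Price rises by 22.5

Under competition P = MC = 90, so Q = (135 − 90)/2 = 22.5.
The monopolist equates marginal revenue to marginal cost: 135 − 4Q = 90, so Q = 11.25. From demand, P = 112.5.
Change in price: 112.5 − 90 = 22.5.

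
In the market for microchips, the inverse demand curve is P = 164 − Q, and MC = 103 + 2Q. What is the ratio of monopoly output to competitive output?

Q_m/Q_c = 0.75

A monopolist chooses Q where MR = MC. MR = 164 − 2Q; setting this equal to 103 + 2Q gives Q = 15.25 and P = 148.75.
Under competition P = MC: 164 − Q = 103 + 2Q ⇒ Q = 61/3, P = 431/3.
Ratio Q_m/Q_c = 15.25/(61/3) = 0.75.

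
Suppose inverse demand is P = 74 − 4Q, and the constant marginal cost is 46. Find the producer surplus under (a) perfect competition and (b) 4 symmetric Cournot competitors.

Under competition P = MC = 46, so Q = (74 − 46)/4 = 7.
PS = (46 − 46)·7 = 0.
In a 4-firm Cournot equilibrium, symmetry and the first-order condition give q = (74 − 46)/(20) = 1.4. So Q = 5.6 and P = 51.6.
PS = (51.6 − 46)·5.6 = 31.36.

Competition: PS = 0; Cournot: PS = 31.36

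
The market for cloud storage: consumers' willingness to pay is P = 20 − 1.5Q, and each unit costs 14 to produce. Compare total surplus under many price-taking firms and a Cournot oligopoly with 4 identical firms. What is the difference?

Under competition P = MC = 14, so Q = (20 − 14)/1.5 = 4.
CS = ½·(20 − 14)·4 = 12; PS = (14 − 14)·4 = 0; TS = 12.
With 4 symmetric Cournot firms, each firm's FOC gives 20 − 7.5q = 14, so q = 0.8, Q = 4·0.8 = 3.2, and P = 15.2.
CS = ½·(20 − 15.2)·3.2 = 7.68; PS = (15.2 − 14)·3.2 = 3.84; TS = 11.52.
Change in total surplus: 11.52 − 12 = −0.48.

Total surplus falls by 0.48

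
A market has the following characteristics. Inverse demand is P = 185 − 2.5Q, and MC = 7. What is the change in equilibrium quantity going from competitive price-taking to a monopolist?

Equilibrium quantity falls by 35.6

Competitive firms price at marginal cost: P = 7, giving Q = 71.2.
A monopolist chooses Q where MR = MC. MR = 185 − 5Q; setting this equal to 7 gives Q = 35.6 and P = 96.
Change in equilibrium quantity: 35.6 − 71.2 = −35.6.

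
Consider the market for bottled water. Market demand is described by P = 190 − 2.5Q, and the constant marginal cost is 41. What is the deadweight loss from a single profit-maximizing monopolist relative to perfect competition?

Perfect competition: P = MC = 41, so 190 − 2.5Q = 41 and Q = 59.6.
A monopolist chooses Q where MR = MC. MR = 190 − 5Q; setting this equal to 41 gives Q = 29.8 and P = 115.5.
DWL is the triangle between Q = 29.8 and Q = 59.6: ½·(59.6 − 29.8)·(115.5 − 41) = 1110.05.

DWL = 1110.05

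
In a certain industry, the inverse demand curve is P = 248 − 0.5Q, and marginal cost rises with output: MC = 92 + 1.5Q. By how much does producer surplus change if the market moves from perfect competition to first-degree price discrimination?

PS rises by 1521

Competitive equilibrium sets price equal to marginal cost: 248 − 0.5Q = 92 + 1.5Q, so Q = 78 and P = 209.
PS = P·Q − VC(Q) = 209·78 − (92·78 + ½·1.5·78²) = 4563.
Under first-degree price discrimination the firm charges each unit its demand price and produces up to where P = MC, i.e. Q = 78. Consumer surplus is zero; producer surplus equals total surplus.
PS = ½·(248 − 92)·78 = 6084.
Change in producer surplus: 6084 − 4563 = 1521.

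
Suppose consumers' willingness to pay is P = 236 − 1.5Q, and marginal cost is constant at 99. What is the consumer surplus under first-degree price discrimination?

A perfectly discriminating monopolist sells every unit with P(Q) ≥ MC(Q), so output equals the competitive quantity Q = 274/3. Each buyer pays their reservation price, so CS = 0 and the firm captures all surplus.
CS = 0.

CS = 0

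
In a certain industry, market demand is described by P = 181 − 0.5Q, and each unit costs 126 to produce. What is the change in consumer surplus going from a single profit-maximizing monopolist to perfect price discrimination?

Consumer surplus falls by 756.25

The monopolist equates marginal revenue to marginal cost: 181 − Q = 126, so Q = 55. From demand, P = 153.5.
CS = ½·(181 − 153.5)·55 = 756.25.
Under first-degree price discrimination the firm charges each unit its demand price and produces up to where P = MC, i.e. Q = 110. Consumer surplus is zero; producer surplus equals total surplus.
CS = 0.
Change in consumer surplus: 0 − 756.25 = −756.25.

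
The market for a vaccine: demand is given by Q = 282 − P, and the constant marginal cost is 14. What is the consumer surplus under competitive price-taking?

CS = 35912

Inverting demand: P = 282 − Q.
Under competition P = MC = 14, so Q = (282 − 14)/1 = 268.
CS = ½·(282 − 14)·268 = 35912.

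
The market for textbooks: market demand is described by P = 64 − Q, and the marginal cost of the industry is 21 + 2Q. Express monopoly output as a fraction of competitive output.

Monopoly sets MR = MC: 64 − 2Q = 21 + 2Q ⇒ Q = 10.75, P = 64 − 10.75 = 53.25.
Competitive equilibrium sets price equal to marginal cost: 64 − Q = 21 + 2Q, so Q = 43/3 and P = 149/3.
Ratio Q_m/Q_c = 10.75/(43/3) = 0.75.

Q_m/Q_c = 0.75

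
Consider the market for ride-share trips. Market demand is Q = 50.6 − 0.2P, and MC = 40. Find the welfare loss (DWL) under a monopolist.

Inverting demand: P = 253 − 5Q.
Competitive firms price at marginal cost: P = 40, giving Q = 42.6.
A monopolist chooses Q where MR = MC. MR = 253 − 10Q; setting this equal to 40 gives Q = 21.3 and P = 146.5.
DWL is the triangle between Q = 21.3 and Q = 42.6: ½·(42.6 − 21.3)·(146.5 − 40) = 1134.225.

DWL = 1134.225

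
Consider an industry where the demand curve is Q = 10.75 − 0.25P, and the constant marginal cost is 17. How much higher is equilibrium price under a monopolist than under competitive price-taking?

Inverting demand: P = 43 − 4Q.
Competitive firms price at marginal cost: P = 17, giving Q = 6.5.
The monopolist equates marginal revenue to marginal cost: 43 − 8Q = 17, so Q = 3.25. From demand, P = 30.
Change in equilibrium price: 30 − 17 = 13.

Equilibrium price rises by 13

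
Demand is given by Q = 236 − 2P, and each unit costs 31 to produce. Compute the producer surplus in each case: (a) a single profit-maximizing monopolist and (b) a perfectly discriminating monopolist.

Monopoly: PS = 3784.5; Perfect PD: PS = 7569

Inverting demand: P = 118 − 0.5Q.
The monopolist equates marginal revenue to marginal cost: 118 − Q = 31, so Q = 87. From demand, P = 74.5.
PS = (74.5 − 31)·87 = 3784.5.
With perfect price discrimination, output is the efficient level Q = 174 (where demand meets MC), but every buyer pays their willingness to pay: CS = 0 and PS = total surplus.
PS = ½·(118 − 31)·174 = 7569.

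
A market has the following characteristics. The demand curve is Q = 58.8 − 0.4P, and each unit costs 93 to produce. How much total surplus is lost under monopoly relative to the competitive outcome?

Inverting demand: P = 147 − 2.5Q.
Under competition P = MC = 93, so Q = (147 − 93)/2.5 = 21.6.
The monopolist equates marginal revenue to marginal cost: 147 − 5Q = 93, so Q = 10.8. From demand, P = 120.
DWL is the triangle between Q = 10.8 and Q = 21.6: ½·(21.6 − 10.8)·(120 − 93) = 145.8.

DWL = 145.8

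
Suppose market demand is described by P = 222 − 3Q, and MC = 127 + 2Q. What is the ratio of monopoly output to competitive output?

Q_m/Q_c = 0.625

Monopoly sets MR = MC: 222 − 6Q = 127 + 2Q ⇒ Q = 11.875, P = 222 − 3·11.875 = 186.375.
Under competition P = MC: 222 − 3Q = 127 + 2Q ⇒ Q = 19, P = 165.
Ratio Q_m/Q_c = 11.875/19 = 0.625.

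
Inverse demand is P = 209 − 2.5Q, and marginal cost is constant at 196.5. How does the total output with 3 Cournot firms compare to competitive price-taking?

Cournot: Q = 3.75; Competition: Q = 5

In a 3-firm Cournot equilibrium, symmetry and the first-order condition give q = (209 − 196.5)/(10) = 1.25. So Q = 3.75 and P = 199.625.
Perfect competition: P = MC = 196.5, so 209 − 2.5Q = 196.5 and Q = 5.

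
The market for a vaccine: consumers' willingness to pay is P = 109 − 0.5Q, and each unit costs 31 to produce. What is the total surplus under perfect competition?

TS = 6084

Competitive firms price at marginal cost: P = 31, giving Q = 156.
CS = ½·(109 − 31)·156 = 6084; PS = (31 − 31)·156 = 0; TS = 6084.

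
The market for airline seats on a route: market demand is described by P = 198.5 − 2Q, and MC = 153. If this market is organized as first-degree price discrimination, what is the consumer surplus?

Under first-degree price discrimination the firm charges each unit its demand price and produces up to where P = MC, i.e. Q = 22.75. Consumer surplus is zero; producer surplus equals total surplus.
CS = 0.

CS = 0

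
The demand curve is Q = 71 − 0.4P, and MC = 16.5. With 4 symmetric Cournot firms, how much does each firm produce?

Inverting demand: P = 177.5 − 2.5Q.
With 4 symmetric Cournot firms, each firm's FOC gives 177.5 − 12.5q = 16.5, so q = 12.88, Q = 4·12.88 = 51.52, and P = 48.7.

q_i = 12.88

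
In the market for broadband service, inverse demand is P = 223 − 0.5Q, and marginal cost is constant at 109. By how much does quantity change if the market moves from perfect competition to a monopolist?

Q falls by 114

Competitive firms price at marginal cost: P = 109, giving Q = 228.
Monopoly sets MR = MC: 223 − Q = 109 ⇒ Q = 114, P = 223 − 0.5·114 = 166.
Change in quantity: 114 − 228 = −114.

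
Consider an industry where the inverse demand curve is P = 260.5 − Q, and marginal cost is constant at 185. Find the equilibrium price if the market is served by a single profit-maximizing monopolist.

P = 222.75

The monopolist equates marginal revenue to marginal cost: 260.5 − 2Q = 185, so Q = 37.75. From demand, P = 222.75.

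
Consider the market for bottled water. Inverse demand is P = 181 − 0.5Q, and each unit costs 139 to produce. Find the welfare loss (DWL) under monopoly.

Competitive firms price at marginal cost: P = 139, giving Q = 84.
A monopolist chooses Q where MR = MC. MR = 181 − Q; setting this equal to 139 gives Q = 42 and P = 160.
DWL is the triangle between Q = 42 and Q = 84: ½·(84 − 42)·(160 − 139) = 441.

DWL = 441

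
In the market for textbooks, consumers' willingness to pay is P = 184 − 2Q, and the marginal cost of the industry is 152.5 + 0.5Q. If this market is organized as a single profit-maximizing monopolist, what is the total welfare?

TS = 159.25

The monopolist equates marginal revenue to marginal cost: 184 − 4Q = 152.5 + 0.5Q, so Q = 7. From demand, P = 170.
CS = ½·(184 − 170)·7 = 49; PS = (170·7 − 152.5·7 − ½·0.5·7²) = 110.25; TS = 159.25.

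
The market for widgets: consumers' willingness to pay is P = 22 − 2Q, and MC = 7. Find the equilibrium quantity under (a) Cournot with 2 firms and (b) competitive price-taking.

Cournot: Q = 5; Competition: Q = 7.5

With 2 symmetric Cournot firms, each firm's FOC gives 22 − 6q = 7, so q = 2.5, Q = 2·2.5 = 5, and P = 12.
Perfect competition: P = MC = 7, so 22 − 2Q = 7 and Q = 7.5.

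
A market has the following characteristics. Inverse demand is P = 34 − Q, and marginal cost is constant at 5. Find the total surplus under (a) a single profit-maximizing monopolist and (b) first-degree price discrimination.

A monopolist chooses Q where MR = MC. MR = 34 − 2Q; setting this equal to 5 gives Q = 14.5 and P = 19.5.
CS = ½·(34 − 19.5)·14.5 = 105.125; PS = (19.5 − 5)·14.5 = 210.25; TS = 315.375.
A perfectly discriminating monopolist sells every unit with P(Q) ≥ MC(Q), so output equals the competitive quantity Q = 29. Each buyer pays their reservation price, so CS = 0 and the firm captures all surplus.
TS = 420.5 (equal to competitive TS).

Monopoly: TS = 315.375; Perfect PD: TS = 420.5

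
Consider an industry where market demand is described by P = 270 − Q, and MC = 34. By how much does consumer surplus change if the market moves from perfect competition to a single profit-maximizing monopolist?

CS falls by 20886

Perfect competition: P = MC = 34, so 270 − Q = 34 and Q = 236.
CS = ½·(270 − 34)·236 = 27848.
A monopolist chooses Q where MR = MC. MR = 270 − 2Q; setting this equal to 34 gives Q = 118 and P = 152.
CS = ½·(270 − 152)·118 = 6962.
Change in consumer surplus: 6962 − 27848 = −20886.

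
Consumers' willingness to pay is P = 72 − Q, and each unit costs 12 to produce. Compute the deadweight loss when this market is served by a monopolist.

DWL = 450

Perfect competition: P = MC = 12, so 72 − Q = 12 and Q = 60.
Monopoly sets MR = MC: 72 − 2Q = 12 ⇒ Q = 30, P = 72 − 30 = 42.
DWL is the triangle between Q = 30 and Q = 60: ½·(60 − 30)·(42 − 12) = 450.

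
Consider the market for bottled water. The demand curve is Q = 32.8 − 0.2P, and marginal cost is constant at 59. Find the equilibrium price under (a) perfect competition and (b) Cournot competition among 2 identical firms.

Inverting demand: P = 164 − 5Q.
Under competition P = MC = 59, so Q = (164 − 59)/5 = 21.
With 2 symmetric Cournot firms, each firm's FOC gives 164 − 15q = 59, so q = 7, Q = 2·7 = 14, and P = 94.

Competition: P = 59; Cournot: P = 94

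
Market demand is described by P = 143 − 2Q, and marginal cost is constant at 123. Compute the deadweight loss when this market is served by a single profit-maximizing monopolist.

DWL = 25

Under competition P = MC = 123, so Q = (143 − 123)/2 = 10.
Monopoly sets MR = MC: 143 − 4Q = 123 ⇒ Q = 5, P = 143 − 2·5 = 133.
DWL is the triangle between Q = 5 and Q = 10: ½·(10 − 5)·(133 − 123) = 25.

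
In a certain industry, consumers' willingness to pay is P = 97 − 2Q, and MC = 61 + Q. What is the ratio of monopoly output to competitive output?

Monopoly sets MR = MC: 97 − 4Q = 61 + Q ⇒ Q = 7.2, P = 97 − 2·7.2 = 82.6.
Competitive equilibrium sets price equal to marginal cost: 97 − 2Q = 61 + Q, so Q = 12 and P = 73.
Ratio Q_m/Q_c = 7.2/12 = 0.6.

Q_m/Q_c = 0.6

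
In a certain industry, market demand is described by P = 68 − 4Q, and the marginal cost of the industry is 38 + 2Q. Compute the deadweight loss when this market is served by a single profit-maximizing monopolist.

Competitive equilibrium sets price equal to marginal cost: 68 − 4Q = 38 + 2Q, so Q = 5 and P = 48.
The monopolist equates marginal revenue to marginal cost: 68 − 8Q = 38 + 2Q, so Q = 3. From demand, P = 56.
CS = ½·(68 − 48)·5 = 50; PS = (48·5 − 38·5 − ½·2·5²) = 25; TS = 75.
CS = ½·(68 − 56)·3 = 18; PS = (56·3 − 38·3 − ½·2·3²) = 45; TS = 63.
DWL = 75 − 63 = 12.

DWL = 12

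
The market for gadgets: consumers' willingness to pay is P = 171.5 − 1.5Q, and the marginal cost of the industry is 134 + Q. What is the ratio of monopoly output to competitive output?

The monopolist equates marginal revenue to marginal cost: 171.5 − 3Q = 134 + Q, so Q = 9.375. From demand, P = 2519/16.
Under competition P = MC: 171.5 − 1.5Q = 134 + Q ⇒ Q = 15, P = 149.
Ratio Q_m/Q_c = 9.375/15 = 0.625.

Q_m/Q_c = 0.625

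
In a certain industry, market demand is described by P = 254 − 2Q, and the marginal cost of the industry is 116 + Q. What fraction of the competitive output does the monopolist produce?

Monopoly sets MR = MC: 254 − 4Q = 116 + Q ⇒ Q = 27.6, P = 254 − 2·27.6 = 198.8.
Under competition P = MC: 254 − 2Q = 116 + Q ⇒ Q = 46, P = 162.
Ratio Q_m/Q_c = 27.6/46 = 0.6.

Q_m/Q_c = 0.6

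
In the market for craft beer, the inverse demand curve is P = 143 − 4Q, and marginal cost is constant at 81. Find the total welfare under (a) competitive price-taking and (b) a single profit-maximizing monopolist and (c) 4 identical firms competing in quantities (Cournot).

Competitive firms price at marginal cost: P = 81, giving Q = 15.5.
CS = ½·(143 − 81)·15.5 = 480.5; PS = (81 − 81)·15.5 = 0; TS = 480.5.
The monopolist equates marginal revenue to marginal cost: 143 − 8Q = 81, so Q = 7.75. From demand, P = 112.
CS = ½·(143 − 112)·7.75 = 120.125; PS = (112 − 81)·7.75 = 240.25; TS = 360.375.
With 4 symmetric Cournot firms, each firm's FOC gives 143 − 20q = 81, so q = 3.1, Q = 4·3.1 = 12.4, and P = 93.4.
CS = ½·(143 − 93.4)·12.4 = 307.52; PS = (93.4 − 81)·12.4 = 153.76; TS = 461.28.

Competition: TS = 480.5; Monopoly: TS = 360.375; Cournot: TS = 461.28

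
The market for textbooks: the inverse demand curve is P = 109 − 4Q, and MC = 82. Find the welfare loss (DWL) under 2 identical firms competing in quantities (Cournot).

DWL = 10.125

Perfect competition: P = MC = 82, so 109 − 4Q = 82 and Q = 6.75.
In a 2-firm Cournot equilibrium, symmetry and the first-order condition give q = (109 − 82)/(12) = 2.25. So Q = 4.5 and P = 91.
DWL is the triangle between Q = 4.5 and Q = 6.75: ½·(6.75 − 4.5)·(91 − 82) = 10.125.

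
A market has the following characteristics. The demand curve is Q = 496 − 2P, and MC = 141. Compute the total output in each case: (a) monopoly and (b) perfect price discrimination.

Inverting demand: P = 248 − 0.5Q.
Monopoly sets MR = MC: 248 − Q = 141 ⇒ Q = 107, P = 248 − 0.5·107 = 194.5.
Under first-degree price discrimination the firm charges each unit its demand price and produces up to where P = MC, i.e. Q = 214. Consumer surplus is zero; producer surplus equals total surplus.

Monopoly: Q = 107; Perfect PD: Q = 214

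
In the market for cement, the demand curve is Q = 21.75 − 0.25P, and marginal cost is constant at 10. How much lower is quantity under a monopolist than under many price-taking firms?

Quantity falls by 9.625

Inverting demand: P = 87 − 4Q.
Competitive firms price at marginal cost: P = 10, giving Q = 19.25.
Monopoly sets MR = MC: 87 − 8Q = 10 ⇒ Q = 9.625, P = 87 − 4·9.625 = 48.5.
Change in quantity: 9.625 − 19.25 = −9.625.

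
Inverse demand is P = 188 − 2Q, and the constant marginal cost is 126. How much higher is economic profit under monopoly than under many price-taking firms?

Under competition P = MC = 126, so Q = (188 − 126)/2 = 31.
Profit = (126 − 126)·31 = 0.
Monopoly sets MR = MC: 188 − 4Q = 126 ⇒ Q = 15.5, P = 188 − 2·15.5 = 157.
Profit = (157 − 126)·15.5 = 480.5.
Change in economic profit: 480.5 − 0 = 480.5.

Economic profit rises by 480.5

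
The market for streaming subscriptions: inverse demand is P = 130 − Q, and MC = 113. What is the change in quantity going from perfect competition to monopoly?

Competitive firms price at marginal cost: P = 113, giving Q = 17.
Monopoly sets MR = MC: 130 − 2Q = 113 ⇒ Q = 8.5, P = 130 − 8.5 = 121.5.
Change in quantity: 8.5 − 17 = −8.5.

Quantity falls by 8.5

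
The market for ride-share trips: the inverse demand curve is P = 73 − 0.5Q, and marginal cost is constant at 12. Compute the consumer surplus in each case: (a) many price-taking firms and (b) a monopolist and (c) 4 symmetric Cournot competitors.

Competition: CS = 3721; Monopoly: CS = 930.25; Cournot: CS = 2381.44

Perfect competition: P = MC = 12, so 73 − 0.5Q = 12 and Q = 122.
CS = ½·(73 − 12)·122 = 3721.
Monopoly sets MR = MC: 73 − Q = 12 ⇒ Q = 61, P = 73 − 0.5·61 = 42.5.
CS = ½·(73 − 42.5)·61 = 930.25.
With 4 symmetric Cournot firms, each firm's FOC gives 73 − 2.5q = 12, so q = 24.4, Q = 4·24.4 = 97.6, and P = 24.2.
CS = ½·(73 − 24.2)·97.6 = 2381.44.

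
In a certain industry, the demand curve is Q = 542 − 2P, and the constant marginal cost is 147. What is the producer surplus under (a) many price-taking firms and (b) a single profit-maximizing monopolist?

Inverting demand: P = 271 − 0.5Q.
Perfect competition: P = MC = 147, so 271 − 0.5Q = 147 and Q = 248.
PS = (147 − 147)·248 = 0.
The monopolist equates marginal revenue to marginal cost: 271 − Q = 147, so Q = 124. From demand, P = 209.
PS = (209 − 147)·124 = 7688.

Competition: PS = 0; Monopoly: PS = 7688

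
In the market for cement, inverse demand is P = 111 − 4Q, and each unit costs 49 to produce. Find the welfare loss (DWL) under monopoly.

Under competition P = MC = 49, so Q = (111 − 49)/4 = 15.5.
Monopoly sets MR = MC: 111 − 8Q = 49 ⇒ Q = 7.75, P = 111 − 4·7.75 = 80.
DWL is the triangle between Q = 7.75 and Q = 15.5: ½·(15.5 − 7.75)·(80 − 49) = 120.125.

DWL = 120.125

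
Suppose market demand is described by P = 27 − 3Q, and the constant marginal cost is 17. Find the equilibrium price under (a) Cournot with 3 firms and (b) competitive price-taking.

Cournot: P = 19.5; Competition: P = 17

Cournot with 3 identical firms: the symmetric best-response condition is 27 − 12q = 17. Each firm produces q = 5/6, total output Q = 2.5, price P = 19.5.
Competitive firms price at marginal cost: P = 17, giving Q = 10/3.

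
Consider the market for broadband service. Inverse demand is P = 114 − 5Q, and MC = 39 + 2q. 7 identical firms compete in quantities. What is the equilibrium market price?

P = 51.5

With 7 symmetric Cournot firms, each firm's FOC gives 114 − 40q = 39 + 2q, so q = 25/14, Q = 7·25/14 = 12.5, and P = 51.5.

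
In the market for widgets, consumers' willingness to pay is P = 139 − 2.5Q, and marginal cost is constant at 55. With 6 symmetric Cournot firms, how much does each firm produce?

q_i = 4.8

In a 6-firm Cournot equilibrium, symmetry and the first-order condition give q = (139 − 55)/(17.5) = 4.8. So Q = 28.8 and P = 67.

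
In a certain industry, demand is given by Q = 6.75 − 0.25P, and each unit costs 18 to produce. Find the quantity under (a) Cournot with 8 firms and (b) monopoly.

Cournot: Q = 2; Monopoly: Q = 1.125

Inverting demand: P = 27 − 4Q.
With 8 symmetric Cournot firms, each firm's FOC gives 27 − 36q = 18, so q = 0.25, Q = 8·0.25 = 2, and P = 19.
Monopoly sets MR = MC: 27 − 8Q = 18 ⇒ Q = 1.125, P = 27 − 4·1.125 = 22.5.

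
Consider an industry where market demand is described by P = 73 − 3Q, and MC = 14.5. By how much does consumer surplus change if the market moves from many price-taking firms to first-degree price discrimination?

Consumer surplus falls by 570.375

Competitive firms price at marginal cost: P = 14.5, giving Q = 19.5.
CS = ½·(73 − 14.5)·19.5 = 570.375.
Under first-degree price discrimination the firm charges each unit its demand price and produces up to where P = MC, i.e. Q = 19.5. Consumer surplus is zero; producer surplus equals total surplus.
CS = 0.
Change in consumer surplus: 0 − 570.375 = −570.375.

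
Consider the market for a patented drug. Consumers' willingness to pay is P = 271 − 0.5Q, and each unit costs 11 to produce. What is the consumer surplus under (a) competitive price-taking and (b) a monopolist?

Competition: CS = 67600; Monopoly: CS = 16900

Perfect competition: P = MC = 11, so 271 − 0.5Q = 11 and Q = 520.
CS = ½·(271 − 11)·520 = 67600.
Monopoly sets MR = MC: 271 − Q = 11 ⇒ Q = 260, P = 271 − 0.5·260 = 141.
CS = ½·(271 − 141)·260 = 16900.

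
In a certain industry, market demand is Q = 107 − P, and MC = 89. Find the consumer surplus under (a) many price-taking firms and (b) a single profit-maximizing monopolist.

Competition: CS = 162; Monopoly: CS = 40.5

Inverting demand: P = 107 − Q.
Perfect competition: P = MC = 89, so 107 − Q = 89 and Q = 18.
CS = ½·(107 − 89)·18 = 162.
The monopolist equates marginal revenue to marginal cost: 107 − 2Q = 89, so Q = 9. From demand, P = 98.
CS = ½·(107 − 98)·9 = 40.5.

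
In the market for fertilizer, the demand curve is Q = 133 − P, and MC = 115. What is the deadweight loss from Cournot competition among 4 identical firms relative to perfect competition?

DWL = 6.48

Inverting demand: P = 133 − Q.
Perfect competition: P = MC = 115, so 133 − Q = 115 and Q = 18.
In a 4-firm Cournot equilibrium, symmetry and the first-order condition give q = (133 − 115)/(5) = 3.6. So Q = 14.4 and P = 118.6.
DWL is the triangle between Q = 14.4 and Q = 18: ½·(18 − 14.4)·(118.6 − 115) = 6.48.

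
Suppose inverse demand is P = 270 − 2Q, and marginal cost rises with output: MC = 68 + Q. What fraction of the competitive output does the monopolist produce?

Q_m/Q_c = 0.6

Monopoly sets MR = MC: 270 − 4Q = 68 + Q ⇒ Q = 40.4, P = 270 − 2·40.4 = 189.2.
Under competition P = MC: 270 − 2Q = 68 + Q ⇒ Q = 202/3, P = 406/3.
Ratio Q_m/Q_c = 40.4/(202/3) = 0.6.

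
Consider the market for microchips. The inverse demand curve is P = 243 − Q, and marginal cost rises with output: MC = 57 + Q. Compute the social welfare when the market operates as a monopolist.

TS = 7688

A monopolist chooses Q where MR = MC. MR = 243 − 2Q; setting this equal to 57 + Q gives Q = 62 and P = 181.
CS = ½·(243 − 181)·62 = 1922; PS = (181·62 − 57·62 − ½·1·62²) = 5766; TS = 7688.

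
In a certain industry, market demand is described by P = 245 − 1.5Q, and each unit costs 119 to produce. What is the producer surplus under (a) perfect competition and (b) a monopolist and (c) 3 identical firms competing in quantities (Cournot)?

Competitive firms price at marginal cost: P = 119, giving Q = 84.
PS = (119 − 119)·84 = 0.
The monopolist equates marginal revenue to marginal cost: 245 − 3Q = 119, so Q = 42. From demand, P = 182.
PS = (182 − 119)·42 = 2646.
In a 3-firm Cournot equilibrium, symmetry and the first-order condition give q = (245 − 119)/(6) = 21. So Q = 63 and P = 150.5.
PS = (150.5 − 119)·63 = 1984.5.

Competition: PS = 0; Monopoly: PS = 2646; Cournot: PS = 1984.5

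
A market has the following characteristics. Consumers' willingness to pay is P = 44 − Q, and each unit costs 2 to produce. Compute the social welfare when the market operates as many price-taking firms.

TS = 882

Under competition P = MC = 2, so Q = (44 − 2)/1 = 42.
CS = ½·(44 − 2)·42 = 882; PS = (2 − 2)·42 = 0; TS = 882.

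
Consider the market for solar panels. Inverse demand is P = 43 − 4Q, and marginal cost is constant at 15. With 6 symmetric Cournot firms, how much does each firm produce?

q_i = 1

Cournot with 6 identical firms: the symmetric best-response condition is 43 − 28q = 15. Each firm produces q = 1, total output Q = 6, price P = 19.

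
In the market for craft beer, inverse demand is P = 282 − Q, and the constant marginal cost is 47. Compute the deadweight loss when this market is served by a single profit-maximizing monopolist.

Competitive firms price at marginal cost: P = 47, giving Q = 235.
The monopolist equates marginal revenue to marginal cost: 282 − 2Q = 47, so Q = 117.5. From demand, P = 164.5.
DWL is the triangle between Q = 117.5 and Q = 235: ½·(235 − 117.5)·(164.5 − 47) = 6903.125.

DWL = 6903.125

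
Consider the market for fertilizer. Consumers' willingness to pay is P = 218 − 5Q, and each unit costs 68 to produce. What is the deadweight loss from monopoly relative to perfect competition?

Competitive firms price at marginal cost: P = 68, giving Q = 30.
A monopolist chooses Q where MR = MC. MR = 218 − 10Q; setting this equal to 68 gives Q = 15 and P = 143.
DWL is the triangle between Q = 15 and Q = 30: ½·(30 − 15)·(143 − 68) = 562.5.

DWL = 562.5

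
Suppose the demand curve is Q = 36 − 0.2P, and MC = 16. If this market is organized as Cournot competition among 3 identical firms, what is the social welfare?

Inverting demand: P = 180 − 5Q.
Cournot with 3 identical firms: the symmetric best-response condition is 180 − 20q = 16. Each firm produces q = 8.2, total output Q = 24.6, price P = 57.
CS = ½·(180 − 57)·24.6 = 1512.9; PS = (57 − 16)·24.6 = 1008.6; TS = 2521.5.

TS = 2521.5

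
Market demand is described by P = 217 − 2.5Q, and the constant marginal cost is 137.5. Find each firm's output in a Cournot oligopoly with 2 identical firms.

In a 2-firm Cournot equilibrium, symmetry and the first-order condition give q = (217 − 137.5)/(7.5) = 10.6. So Q = 21.2 and P = 164.

q_i = 10.6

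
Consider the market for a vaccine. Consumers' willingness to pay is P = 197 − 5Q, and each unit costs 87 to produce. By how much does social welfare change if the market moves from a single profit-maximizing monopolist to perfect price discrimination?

A monopolist chooses Q where MR = MC. MR = 197 − 10Q; setting this equal to 87 gives Q = 11 and P = 142.
CS = ½·(197 − 142)·11 = 302.5; PS = (142 − 87)·11 = 605; TS = 907.5.
With perfect price discrimination, output is the efficient level Q = 22 (where demand meets MC), but every buyer pays their willingness to pay: CS = 0 and PS = total surplus.
TS = 1210 (equal to competitive TS).
Change in social welfare: 1210 − 907.5 = 302.5.

TS rises by 302.5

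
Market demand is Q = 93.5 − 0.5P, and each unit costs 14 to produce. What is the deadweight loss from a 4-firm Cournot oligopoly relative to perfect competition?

Inverting demand: P = 187 − 2Q.
Competitive firms price at marginal cost: P = 14, giving Q = 86.5.
Cournot with 4 identical firms: the symmetric best-response condition is 187 − 10q = 14. Each firm produces q = 17.3, total output Q = 69.2, price P = 48.6.
DWL is the triangle between Q = 69.2 and Q = 86.5: ½·(86.5 − 69.2)·(48.6 − 14) = 299.29.

DWL = 299.29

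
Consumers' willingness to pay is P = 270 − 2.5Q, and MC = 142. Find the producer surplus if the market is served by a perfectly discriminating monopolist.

PS = 3276.8

With perfect price discrimination, output is the efficient level Q = 51.2 (where demand meets MC), but every buyer pays their willingness to pay: CS = 0 and PS = total surplus.
PS = ½·(270 − 142)·51.2 = 3276.8.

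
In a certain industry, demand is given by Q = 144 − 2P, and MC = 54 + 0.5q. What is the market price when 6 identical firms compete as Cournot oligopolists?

P = 58.5

Inverting demand: P = 72 − 0.5Q.
Cournot with 6 identical firms: the symmetric best-response condition is 72 − 3.5q = 54 + 0.5q. Each firm produces q = 4.5, total output Q = 27, price P = 58.5.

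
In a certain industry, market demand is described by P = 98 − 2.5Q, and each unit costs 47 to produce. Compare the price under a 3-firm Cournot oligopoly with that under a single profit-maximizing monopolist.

Cournot: P = 59.75; Monopoly: P = 72.5

With 3 symmetric Cournot firms, each firm's FOC gives 98 − 10q = 47, so q = 5.1, Q = 3·5.1 = 15.3, and P = 59.75.
A monopolist chooses Q where MR = MC. MR = 98 − 5Q; setting this equal to 47 gives Q = 10.2 and P = 72.5.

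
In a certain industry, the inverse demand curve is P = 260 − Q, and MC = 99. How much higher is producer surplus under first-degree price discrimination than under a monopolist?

Producer surplus rises by 6480.25

The monopolist equates marginal revenue to marginal cost: 260 − 2Q = 99, so Q = 80.5. From demand, P = 179.5.
PS = (179.5 − 99)·80.5 = 6480.25.
With perfect price discrimination, output is the efficient level Q = 161 (where demand meets MC), but every buyer pays their willingness to pay: CS = 0 and PS = total surplus.
PS = ½·(260 − 99)·161 = 12960.5.
Change in producer surplus: 12960.5 − 6480.25 = 6480.25.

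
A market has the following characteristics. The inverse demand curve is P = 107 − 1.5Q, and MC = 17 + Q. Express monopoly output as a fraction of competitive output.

Monopoly sets MR = MC: 107 − 3Q = 17 + Q ⇒ Q = 22.5, P = 107 − 1.5·22.5 = 73.25.
Competitive equilibrium sets price equal to marginal cost: 107 − 1.5Q = 17 + Q, so Q = 36 and P = 53.
Ratio Q_m/Q_c = 22.5/36 = 0.625.

Q_m/Q_c = 0.625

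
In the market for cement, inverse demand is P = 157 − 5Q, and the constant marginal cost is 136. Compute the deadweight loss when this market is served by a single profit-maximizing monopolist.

DWL = 11.025

Perfect competition: P = MC = 136, so 157 − 5Q = 136 and Q = 4.2.
The monopolist equates marginal revenue to marginal cost: 157 − 10Q = 136, so Q = 2.1. From demand, P = 146.5.
DWL is the triangle between Q = 2.1 and Q = 4.2: ½·(4.2 − 2.1)·(146.5 − 136) = 11.025.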